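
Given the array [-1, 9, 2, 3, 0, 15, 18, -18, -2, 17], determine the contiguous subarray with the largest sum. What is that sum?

Using Kadane's algorithm on [-1, 9, 2, 3, 0, 15, 18, -18, -2, 17]:

Scanning through the array:
Position 1 (value 9): max_ending_here = 9, max_so_far = 9
Position 2 (value 2): max_ending_here = 11, max_so_far = 11
Position 3 (value 3): max_ending_here = 14, max_so_far = 14
Position 4 (value 0): max_ending_here = 14, max_so_far = 14
Position 5 (value 15): max_ending_here = 29, max_so_far = 29
Position 6 (value 18): max_ending_here = 47, max_so_far = 47
Position 7 (value -18): max_ending_here = 29, max_so_far = 47
Position 8 (value -2): max_ending_here = 27, max_so_far = 47
Position 9 (value 17): max_ending_here = 44, max_so_far = 47

Maximum subarray: [9, 2, 3, 0, 15, 18]
Maximum sum: 47

The maximum subarray is [9, 2, 3, 0, 15, 18] with sum 47. This subarray runs from index 1 to index 6.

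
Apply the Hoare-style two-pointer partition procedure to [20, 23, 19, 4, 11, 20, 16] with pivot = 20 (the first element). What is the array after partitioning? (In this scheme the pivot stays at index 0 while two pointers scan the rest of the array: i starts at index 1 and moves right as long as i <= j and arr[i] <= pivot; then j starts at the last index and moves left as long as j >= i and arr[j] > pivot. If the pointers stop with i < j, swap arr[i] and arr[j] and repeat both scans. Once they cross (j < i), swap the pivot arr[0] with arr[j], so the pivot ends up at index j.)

Hoare-style two-pointer partition with pivot = 20:

Initial array: [20, 23, 19, 4, 11, 20, 16]

Pointers start at i = 1, j = 6.
i stops at index 1 (arr[1]=23 > 20), j stops at index 6 (arr[6]=16 <= 20): swap arr[1] and arr[6], array becomes [20, 16, 19, 4, 11, 20, 23]
i ends at 6, j ends at 5: the pointers have crossed (j < i), so scanning stops.

Swap pivot arr[0] with arr[5] to place pivot at position 5: [20, 16, 19, 4, 11, 20, 23]
Pivot position: 5

After partitioning with pivot 20, the array becomes [20, 16, 19, 4, 11, 20, 23]. The pivot is placed at index 5. All elements to the left of the pivot are <= 20, and all elements to the right are > 20.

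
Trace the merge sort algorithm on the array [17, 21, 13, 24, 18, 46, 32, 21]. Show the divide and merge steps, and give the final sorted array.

Merge sort trace:

Split: [17, 21, 13, 24, 18, 46, 32, 21] -> [17, 21, 13, 24] and [18, 46, 32, 21]
  Split: [17, 21, 13, 24] -> [17, 21] and [13, 24]
    Split: [17, 21] -> [17] and [21]
    Merge: [17] + [21] -> [17, 21]
    Split: [13, 24] -> [13] and [24]
    Merge: [13] + [24] -> [13, 24]
  Merge: [17, 21] + [13, 24] -> [13, 17, 21, 24]
  Split: [18, 46, 32, 21] -> [18, 46] and [32, 21]
    Split: [18, 46] -> [18] and [46]
    Merge: [18] + [46] -> [18, 46]
    Split: [32, 21] -> [32] and [21]
    Merge: [32] + [21] -> [21, 32]
  Merge: [18, 46] + [21, 32] -> [18, 21, 32, 46]
Merge: [13, 17, 21, 24] + [18, 21, 32, 46] -> [13, 17, 18, 21, 21, 24, 32, 46]

Final sorted array: [13, 17, 18, 21, 21, 24, 32, 46]

The merge sort proceeds by recursively splitting the array and merging sorted halves.
After all merges, the sorted array is [13, 17, 18, 21, 21, 24, 32, 46].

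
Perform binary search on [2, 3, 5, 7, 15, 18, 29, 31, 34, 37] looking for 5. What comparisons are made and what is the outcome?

Binary search for 5 in [2, 3, 5, 7, 15, 18, 29, 31, 34, 37]:

lo=0, hi=9, mid=4, arr[mid]=15 -> 15 > 5, search left half
lo=0, hi=3, mid=1, arr[mid]=3 -> 3 < 5, search right half
lo=2, hi=3, mid=2, arr[mid]=5 -> Found target at index 2!

Binary search finds 5 at index 2 after 3 comparisons. The search repeatedly halves the search space by comparing with the middle element.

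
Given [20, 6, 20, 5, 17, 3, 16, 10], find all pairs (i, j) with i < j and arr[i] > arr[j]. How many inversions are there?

Finding inversions in [20, 6, 20, 5, 17, 3, 16, 10]:

(0, 1): arr[0]=20 > arr[1]=6
(0, 3): arr[0]=20 > arr[3]=5
(0, 4): arr[0]=20 > arr[4]=17
(0, 5): arr[0]=20 > arr[5]=3
(0, 6): arr[0]=20 > arr[6]=16
(0, 7): arr[0]=20 > arr[7]=10
(1, 3): arr[1]=6 > arr[3]=5
(1, 5): arr[1]=6 > arr[5]=3
(2, 3): arr[2]=20 > arr[3]=5
(2, 4): arr[2]=20 > arr[4]=17
(2, 5): arr[2]=20 > arr[5]=3
(2, 6): arr[2]=20 > arr[6]=16
(2, 7): arr[2]=20 > arr[7]=10
(3, 5): arr[3]=5 > arr[5]=3
(4, 5): arr[4]=17 > arr[5]=3
(4, 6): arr[4]=17 > arr[6]=16
(4, 7): arr[4]=17 > arr[7]=10
(6, 7): arr[6]=16 > arr[7]=10

Total inversions: 18

The array has 18 inversion(s): (0,1), (0,3), (0,4), (0,5), (0,6), (0,7), (1,3), (1,5), (2,3), (2,4), (2,5), (2,6), (2,7), (3,5), (4,5), (4,6), (4,7), (6,7). Each pair (i,j) satisfies i < j and arr[i] > arr[j].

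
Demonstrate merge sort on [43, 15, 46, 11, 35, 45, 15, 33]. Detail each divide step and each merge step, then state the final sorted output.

Merge sort trace:

Split: [43, 15, 46, 11, 35, 45, 15, 33] -> [43, 15, 46, 11] and [35, 45, 15, 33]
  Split: [43, 15, 46, 11] -> [43, 15] and [46, 11]
    Split: [43, 15] -> [43] and [15]
    Merge: [43] + [15] -> [15, 43]
    Split: [46, 11] -> [46] and [11]
    Merge: [46] + [11] -> [11, 46]
  Merge: [15, 43] + [11, 46] -> [11, 15, 43, 46]
  Split: [35, 45, 15, 33] -> [35, 45] and [15, 33]
    Split: [35, 45] -> [35] and [45]
    Merge: [35] + [45] -> [35, 45]
    Split: [15, 33] -> [15] and [33]
    Merge: [15] + [33] -> [15, 33]
  Merge: [35, 45] + [15, 33] -> [15, 33, 35, 45]
Merge: [11, 15, 43, 46] + [15, 33, 35, 45] -> [11, 15, 15, 33, 35, 43, 45, 46]

Final sorted array: [11, 15, 15, 33, 35, 43, 45, 46]

The merge sort proceeds by recursively splitting the array and merging sorted halves.
After all merges, the sorted array is [11, 15, 15, 33, 35, 43, 45, 46].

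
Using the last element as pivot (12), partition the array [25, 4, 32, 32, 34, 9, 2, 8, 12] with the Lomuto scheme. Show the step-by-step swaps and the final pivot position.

Lomuto partition with pivot = 12:

Initial array: [25, 4, 32, 32, 34, 9, 2, 8, 12]

arr[0]=25 > 12: no swap
arr[1]=4 <= 12: swap with position 0, array becomes [4, 25, 32, 32, 34, 9, 2, 8, 12]
arr[2]=32 > 12: no swap
arr[3]=32 > 12: no swap
arr[4]=34 > 12: no swap
arr[5]=9 <= 12: swap with position 1, array becomes [4, 9, 32, 32, 34, 25, 2, 8, 12]
arr[6]=2 <= 12: swap with position 2, array becomes [4, 9, 2, 32, 34, 25, 32, 8, 12]
arr[7]=8 <= 12: swap with position 3, array becomes [4, 9, 2, 8, 34, 25, 32, 32, 12]

Place pivot at position 4: [4, 9, 2, 8, 12, 25, 32, 32, 34]
Pivot position: 4

After partitioning with pivot 12, the array becomes [4, 9, 2, 8, 12, 25, 32, 32, 34]. The pivot is placed at index 4. All elements to the left of the pivot are <= 12, and all elements to the right are > 12.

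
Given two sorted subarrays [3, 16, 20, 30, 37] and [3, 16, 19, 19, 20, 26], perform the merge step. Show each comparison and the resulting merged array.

Merging process:

Compare 3 vs 3: take 3 from left. Merged: [3]
Compare 16 vs 3: take 3 from right. Merged: [3, 3]
Compare 16 vs 16: take 16 from left. Merged: [3, 3, 16]
Compare 20 vs 16: take 16 from right. Merged: [3, 3, 16, 16]
Compare 20 vs 19: take 19 from right. Merged: [3, 3, 16, 16, 19]
Compare 20 vs 19: take 19 from right. Merged: [3, 3, 16, 16, 19, 19]
Compare 20 vs 20: take 20 from left. Merged: [3, 3, 16, 16, 19, 19, 20]
Compare 30 vs 20: take 20 from right. Merged: [3, 3, 16, 16, 19, 19, 20, 20]
Compare 30 vs 26: take 26 from right. Merged: [3, 3, 16, 16, 19, 19, 20, 20, 26]
Append remaining from left: [30, 37]. Merged: [3, 3, 16, 16, 19, 19, 20, 20, 26, 30, 37]

Final merged array: [3, 3, 16, 16, 19, 19, 20, 20, 26, 30, 37]
Total comparisons: 9

The merged array is [3, 3, 16, 16, 19, 19, 20, 20, 26, 30, 37], requiring 9 comparisons. The merge step runs in O(n) time where n is the total number of elements.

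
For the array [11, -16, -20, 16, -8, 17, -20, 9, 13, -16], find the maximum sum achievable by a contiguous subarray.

Using Kadane's algorithm on [11, -16, -20, 16, -8, 17, -20, 9, 13, -16]:

Scanning through the array:
Position 1 (value -16): max_ending_here = -5, max_so_far = 11
Position 2 (value -20): max_ending_here = -20, max_so_far = 11
Position 3 (value 16): max_ending_here = 16, max_so_far = 16
Position 4 (value -8): max_ending_here = 8, max_so_far = 16
Position 5 (value 17): max_ending_here = 25, max_so_far = 25
Position 6 (value -20): max_ending_here = 5, max_so_far = 25
Position 7 (value 9): max_ending_here = 14, max_so_far = 25
Position 8 (value 13): max_ending_here = 27, max_so_far = 27
Position 9 (value -16): max_ending_here = 11, max_so_far = 27

Maximum subarray: [16, -8, 17, -20, 9, 13]
Maximum sum: 27

The maximum subarray is [16, -8, 17, -20, 9, 13] with sum 27. This subarray runs from index 3 to index 8.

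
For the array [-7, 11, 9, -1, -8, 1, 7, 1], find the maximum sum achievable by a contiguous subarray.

Using Kadane's algorithm on [-7, 11, 9, -1, -8, 1, 7, 1]:

Scanning through the array:
Position 1 (value 11): max_ending_here = 11, max_so_far = 11
Position 2 (value 9): max_ending_here = 20, max_so_far = 20
Position 3 (value -1): max_ending_here = 19, max_so_far = 20
Position 4 (value -8): max_ending_here = 11, max_so_far = 20
Position 5 (value 1): max_ending_here = 12, max_so_far = 20
Position 6 (value 7): max_ending_here = 19, max_so_far = 20
Position 7 (value 1): max_ending_here = 20, max_so_far = 20

Maximum subarray: [11, 9]
Maximum sum: 20

The maximum subarray is [11, 9] with sum 20. This subarray runs from index 1 to index 2.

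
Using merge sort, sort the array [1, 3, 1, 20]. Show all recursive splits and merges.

Merge sort trace:

Split: [1, 3, 1, 20] -> [1, 3] and [1, 20]
  Split: [1, 3] -> [1] and [3]
  Merge: [1] + [3] -> [1, 3]
  Split: [1, 20] -> [1] and [20]
  Merge: [1] + [20] -> [1, 20]
Merge: [1, 3] + [1, 20] -> [1, 1, 3, 20]

Final sorted array: [1, 1, 3, 20]

The merge sort proceeds by recursively splitting the array and merging sorted halves.
After all merges, the sorted array is [1, 1, 3, 20].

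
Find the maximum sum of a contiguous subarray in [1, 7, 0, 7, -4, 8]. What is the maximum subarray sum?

Using Kadane's algorithm on [1, 7, 0, 7, -4, 8]:

Scanning through the array:
Position 1 (value 7): max_ending_here = 8, max_so_far = 8
Position 2 (value 0): max_ending_here = 8, max_so_far = 8
Position 3 (value 7): max_ending_here = 15, max_so_far = 15
Position 4 (value -4): max_ending_here = 11, max_so_far = 15
Position 5 (value 8): max_ending_here = 19, max_so_far = 19

Maximum subarray: [1, 7, 0, 7, -4, 8]
Maximum sum: 19

The maximum subarray is [1, 7, 0, 7, -4, 8] with sum 19. This subarray runs from index 0 to index 5.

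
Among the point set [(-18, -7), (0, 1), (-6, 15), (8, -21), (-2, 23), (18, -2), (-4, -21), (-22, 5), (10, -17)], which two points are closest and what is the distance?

Computing all pairwise distances among 9 points:

d((-18, -7), (0, 1)) = 19.6977
d((-18, -7), (-6, 15)) = 25.0599
d((-18, -7), (8, -21)) = 29.5296
d((-18, -7), (-2, 23)) = 34.0
d((-18, -7), (18, -2)) = 36.3456
d((-18, -7), (-4, -21)) = 19.799
d((-18, -7), (-22, 5)) = 12.6491
d((-18, -7), (10, -17)) = 29.7321
d((0, 1), (-6, 15)) = 15.2315
d((0, 1), (8, -21)) = 23.4094
d((0, 1), (-2, 23)) = 22.0907
d((0, 1), (18, -2)) = 18.2483
d((0, 1), (-4, -21)) = 22.3607
d((0, 1), (-22, 5)) = 22.3607
d((0, 1), (10, -17)) = 20.5913
d((-6, 15), (8, -21)) = 38.6264
d((-6, 15), (-2, 23)) = 8.9443
d((-6, 15), (18, -2)) = 29.4109
d((-6, 15), (-4, -21)) = 36.0555
d((-6, 15), (-22, 5)) = 18.868
d((-6, 15), (10, -17)) = 35.7771
d((8, -21), (-2, 23)) = 45.1221
d((8, -21), (18, -2)) = 21.4709
d((8, -21), (-4, -21)) = 12.0
d((8, -21), (-22, 5)) = 39.6989
d((8, -21), (10, -17)) = 4.4721 <-- minimum
d((-2, 23), (18, -2)) = 32.0156
d((-2, 23), (-4, -21)) = 44.0454
d((-2, 23), (-22, 5)) = 26.9072
d((-2, 23), (10, -17)) = 41.7612
d((18, -2), (-4, -21)) = 29.0689
d((18, -2), (-22, 5)) = 40.6079
d((18, -2), (10, -17)) = 17.0
d((-4, -21), (-22, 5)) = 31.6228
d((-4, -21), (10, -17)) = 14.5602
d((-22, 5), (10, -17)) = 38.833

Closest pair: (8, -21) and (10, -17) with distance 4.4721

The closest pair is (8, -21) and (10, -17) with Euclidean distance 4.4721. For 9 points, brute-force pairwise comparison is shown above. For large n, the divide-and-conquer algorithm (sort by x, recurse on halves, check the dividing strip) achieves O(n log n).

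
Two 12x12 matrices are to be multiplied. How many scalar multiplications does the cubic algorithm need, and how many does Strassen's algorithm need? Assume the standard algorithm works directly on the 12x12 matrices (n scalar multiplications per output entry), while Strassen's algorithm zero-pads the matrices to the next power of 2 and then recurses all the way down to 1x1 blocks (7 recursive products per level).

Matrix multiplication for 12x12 matrices:

Strassen's algorithm requires power-of-2 dimensions. Pad 12x12 to 16x16 (next power of 2).

Standard algorithm: 12^3 = 1728 multiplications
Strassen's algorithm: 7^(log2(16)) = 7^4 = 2401 multiplications
Difference: 1728 - 2401 = -673 (Strassen uses MORE here due to padding overhead — for small or just-over-power-of-2 n, padding can outweigh the per-level savings)

Standard: 1728 multiplications (12^3). Strassen: 2401 multiplications (7^4, after padding to 16x16). Strassen reduces 8 recursive multiplications to 7 at each level.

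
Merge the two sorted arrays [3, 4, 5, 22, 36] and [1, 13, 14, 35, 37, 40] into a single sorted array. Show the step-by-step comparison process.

Merging process:

Compare 3 vs 1: take 1 from right. Merged: [1]
Compare 3 vs 13: take 3 from left. Merged: [1, 3]
Compare 4 vs 13: take 4 from left. Merged: [1, 3, 4]
Compare 5 vs 13: take 5 from left. Merged: [1, 3, 4, 5]
Compare 22 vs 13: take 13 from right. Merged: [1, 3, 4, 5, 13]
Compare 22 vs 14: take 14 from right. Merged: [1, 3, 4, 5, 13, 14]
Compare 22 vs 35: take 22 from left. Merged: [1, 3, 4, 5, 13, 14, 22]
Compare 36 vs 35: take 35 from right. Merged: [1, 3, 4, 5, 13, 14, 22, 35]
Compare 36 vs 37: take 36 from left. Merged: [1, 3, 4, 5, 13, 14, 22, 35, 36]
Append remaining from right: [37, 40]. Merged: [1, 3, 4, 5, 13, 14, 22, 35, 36, 37, 40]

Final merged array: [1, 3, 4, 5, 13, 14, 22, 35, 36, 37, 40]
Total comparisons: 9

The merged array is [1, 3, 4, 5, 13, 14, 22, 35, 36, 37, 40], requiring 9 comparisons. The merge step runs in O(n) time where n is the total number of elements.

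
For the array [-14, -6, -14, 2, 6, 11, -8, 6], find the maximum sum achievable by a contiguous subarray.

Using Kadane's algorithm on [-14, -6, -14, 2, 6, 11, -8, 6]:

Scanning through the array:
Position 1 (value -6): max_ending_here = -6, max_so_far = -6
Position 2 (value -14): max_ending_here = -14, max_so_far = -6
Position 3 (value 2): max_ending_here = 2, max_so_far = 2
Position 4 (value 6): max_ending_here = 8, max_so_far = 8
Position 5 (value 11): max_ending_here = 19, max_so_far = 19
Position 6 (value -8): max_ending_here = 11, max_so_far = 19
Position 7 (value 6): max_ending_here = 17, max_so_far = 19

Maximum subarray: [2, 6, 11]
Maximum sum: 19

The maximum subarray is [2, 6, 11] with sum 19. This subarray runs from index 3 to index 5.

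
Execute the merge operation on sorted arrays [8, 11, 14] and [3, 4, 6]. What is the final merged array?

Merging process:

Compare 8 vs 3: take 3 from right. Merged: [3]
Compare 8 vs 4: take 4 from right. Merged: [3, 4]
Compare 8 vs 6: take 6 from right. Merged: [3, 4, 6]
Append remaining from left: [8, 11, 14]. Merged: [3, 4, 6, 8, 11, 14]

Final merged array: [3, 4, 6, 8, 11, 14]
Total comparisons: 3

The merged array is [3, 4, 6, 8, 11, 14], requiring 3 comparisons. The merge step runs in O(n) time where n is the total number of elements.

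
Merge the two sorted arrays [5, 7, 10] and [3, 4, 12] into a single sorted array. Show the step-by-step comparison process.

Merging process:

Compare 5 vs 3: take 3 from right. Merged: [3]
Compare 5 vs 4: take 4 from right. Merged: [3, 4]
Compare 5 vs 12: take 5 from left. Merged: [3, 4, 5]
Compare 7 vs 12: take 7 from left. Merged: [3, 4, 5, 7]
Compare 10 vs 12: take 10 from left. Merged: [3, 4, 5, 7, 10]
Append remaining from right: [12]. Merged: [3, 4, 5, 7, 10, 12]

Final merged array: [3, 4, 5, 7, 10, 12]
Total comparisons: 5

The merged array is [3, 4, 5, 7, 10, 12], requiring 5 comparisons. The merge step runs in O(n) time where n is the total number of elements.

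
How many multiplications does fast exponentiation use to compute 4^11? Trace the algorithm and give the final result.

Computing 4^11 by squaring (build up from 4^1; each line after the first costs one multiplication):

4^1 = 4
4^2 = (4^1)^2 = 4^2 = 16
4^4 = (4^2)^2 = 16^2 = 256
4^5 = 4 * 4^4 = 4 * 256 = 1024
4^10 = (4^5)^2 = 1024^2 = 1048576
4^11 = 4 * 4^10 = 4 * 1048576 = 4194304

Result: 4194304
Multiplications needed: 5 (5 lines after 4^1)

4^11 = 4194304. Using exponentiation by squaring, this requires 5 multiplications. The key idea: if the exponent is even, square the half-power; if odd, multiply by the base once.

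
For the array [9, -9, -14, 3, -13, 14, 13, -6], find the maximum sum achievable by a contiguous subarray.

Using Kadane's algorithm on [9, -9, -14, 3, -13, 14, 13, -6]:

Scanning through the array:
Position 1 (value -9): max_ending_here = 0, max_so_far = 9
Position 2 (value -14): max_ending_here = -14, max_so_far = 9
Position 3 (value 3): max_ending_here = 3, max_so_far = 9
Position 4 (value -13): max_ending_here = -10, max_so_far = 9
Position 5 (value 14): max_ending_here = 14, max_so_far = 14
Position 6 (value 13): max_ending_here = 27, max_so_far = 27
Position 7 (value -6): max_ending_here = 21, max_so_far = 27

Maximum subarray: [14, 13]
Maximum sum: 27

The maximum subarray is [14, 13] with sum 27. This subarray runs from index 5 to index 6.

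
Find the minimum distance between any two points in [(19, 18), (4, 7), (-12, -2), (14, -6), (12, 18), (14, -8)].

Computing all pairwise distances among 6 points:

d((19, 18), (4, 7)) = 18.6011
d((19, 18), (-12, -2)) = 36.8917
d((19, 18), (14, -6)) = 24.5153
d((19, 18), (12, 18)) = 7.0
d((19, 18), (14, -8)) = 26.4764
d((4, 7), (-12, -2)) = 18.3576
d((4, 7), (14, -6)) = 16.4012
d((4, 7), (12, 18)) = 13.6015
d((4, 7), (14, -8)) = 18.0278
d((-12, -2), (14, -6)) = 26.3059
d((-12, -2), (12, 18)) = 31.241
d((-12, -2), (14, -8)) = 26.6833
d((14, -6), (12, 18)) = 24.0832
d((14, -6), (14, -8)) = 2.0 <-- minimum
d((12, 18), (14, -8)) = 26.0768

Closest pair: (14, -6) and (14, -8) with distance 2.0

The closest pair is (14, -6) and (14, -8) with Euclidean distance 2.0. For 6 points, brute-force pairwise comparison is shown above. For large n, the divide-and-conquer algorithm (sort by x, recurse on halves, check the dividing strip) achieves O(n log n).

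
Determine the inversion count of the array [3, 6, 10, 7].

Finding inversions in [3, 6, 10, 7]:

(2, 3): arr[2]=10 > arr[3]=7

Total inversions: 1

The array has 1 inversion(s): (2,3). Each pair (i,j) satisfies i < j and arr[i] > arr[j].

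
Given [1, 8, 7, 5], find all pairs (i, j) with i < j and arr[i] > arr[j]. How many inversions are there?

Finding inversions in [1, 8, 7, 5]:

(1, 2): arr[1]=8 > arr[2]=7
(1, 3): arr[1]=8 > arr[3]=5
(2, 3): arr[2]=7 > arr[3]=5

Total inversions: 3

The array has 3 inversion(s): (1,2), (1,3), (2,3). Each pair (i,j) satisfies i < j and arr[i] > arr[j].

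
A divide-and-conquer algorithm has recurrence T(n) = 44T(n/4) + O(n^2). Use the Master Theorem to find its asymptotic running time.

Master Theorem for T(n) = 44T(n/4) + O(n^2):

a = 44, b = 4, c = 2
log_b(a) = log_4(44) = 2.7297

Case 1: c = 2 < log_4(44) = 2.7297
T(n) = O(n^(log_4 44))

For T(n) = 44T(n/4) + O(n^2): log_4(44) = 2.7297. This is Case 1 of the Master Theorem (c < log_b(a), work dominated by leaves), giving O(n^(log_4 44)).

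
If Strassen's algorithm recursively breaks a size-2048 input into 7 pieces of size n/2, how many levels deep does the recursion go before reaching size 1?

For divide and conquer with division factor 2:

Problem sizes at each level:
Level 0: 2048
Level 1: 1024
Level 2: 512
Level 3: 256
Level 4: 128
Level 5: 64
Level 6: 32
Level 7: 16
Level 8: 8
Level 9: 4
Level 10: 2
Level 11: 1

The root is level 0 and the size-1 base case is level 11 (the tree spans levels 0 through 11, i.e. 12 levels counting the root), so the depth is the number of divisions: log_2(2048) = 11

The recursion tree depth is log_2(2048) = 11. At each level, the problem size is divided by 2, so it takes 11 divisions to reduce to a base case of size 1. The algorithm makes 7 recursive calls at each level.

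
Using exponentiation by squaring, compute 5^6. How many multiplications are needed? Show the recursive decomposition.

Computing 5^6 by squaring (build up from 5^1; each line after the first costs one multiplication):

5^1 = 5
5^2 = (5^1)^2 = 5^2 = 25
5^3 = 5 * 5^2 = 5 * 25 = 125
5^6 = (5^3)^2 = 125^2 = 15625

Result: 15625
Multiplications needed: 3 (3 lines after 5^1)

5^6 = 15625. Using exponentiation by squaring, this requires 3 multiplications. The key idea: if the exponent is even, square the half-power; if odd, multiply by the base once.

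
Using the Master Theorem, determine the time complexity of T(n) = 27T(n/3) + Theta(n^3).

Master Theorem for T(n) = 27T(n/3) + O(n^3):

a = 27, b = 3, c = 3
log_b(a) = log_3(27) = 3.0000

Case 2: c = 3 = log_3(27) = 3.0000
T(n) = O(n^3 log n) = O(n^3 log n)

For T(n) = 27T(n/3) + O(n^3): log_3(27) = 3.0000. This is Case 2 of the Master Theorem (c = log_b(a), equal work at all levels), giving O(n^3 log n).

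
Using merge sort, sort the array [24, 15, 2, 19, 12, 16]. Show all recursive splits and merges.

Merge sort trace:

Split: [24, 15, 2, 19, 12, 16] -> [24, 15, 2] and [19, 12, 16]
  Split: [24, 15, 2] -> [24] and [15, 2]
    Split: [15, 2] -> [15] and [2]
    Merge: [15] + [2] -> [2, 15]
  Merge: [24] + [2, 15] -> [2, 15, 24]
  Split: [19, 12, 16] -> [19] and [12, 16]
    Split: [12, 16] -> [12] and [16]
    Merge: [12] + [16] -> [12, 16]
  Merge: [19] + [12, 16] -> [12, 16, 19]
Merge: [2, 15, 24] + [12, 16, 19] -> [2, 12, 15, 16, 19, 24]

Final sorted array: [2, 12, 15, 16, 19, 24]

The merge sort proceeds by recursively splitting the array and merging sorted halves.
After all merges, the sorted array is [2, 12, 15, 16, 19, 24].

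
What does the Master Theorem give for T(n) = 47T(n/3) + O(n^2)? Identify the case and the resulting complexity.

Master Theorem for T(n) = 47T(n/3) + O(n^2):

a = 47, b = 3, c = 2
log_b(a) = log_3(47) = 3.5046

Case 1: c = 2 < log_3(47) = 3.5046
T(n) = O(n^(log_3 47))

For T(n) = 47T(n/3) + O(n^2): log_3(47) = 3.5046. This is Case 1 of the Master Theorem (c < log_b(a), work dominated by leaves), giving O(n^(log_3 47)).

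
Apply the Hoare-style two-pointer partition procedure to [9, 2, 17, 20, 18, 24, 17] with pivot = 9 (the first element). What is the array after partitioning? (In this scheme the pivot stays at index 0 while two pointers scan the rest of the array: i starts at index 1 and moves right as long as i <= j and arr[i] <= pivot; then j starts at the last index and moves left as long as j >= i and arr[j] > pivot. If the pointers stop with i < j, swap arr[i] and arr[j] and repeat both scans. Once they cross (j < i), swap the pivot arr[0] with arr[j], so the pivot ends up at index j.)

Hoare-style two-pointer partition with pivot = 9:

Initial array: [9, 2, 17, 20, 18, 24, 17]

Pointers start at i = 1, j = 6.
i ends at 2, j ends at 1: the pointers have crossed (j < i), so scanning stops.

Swap pivot arr[0] with arr[1] to place pivot at position 1: [2, 9, 17, 20, 18, 24, 17]
Pivot position: 1

After partitioning with pivot 9, the array becomes [2, 9, 17, 20, 18, 24, 17]. The pivot is placed at index 1. All elements to the left of the pivot are <= 9, and all elements to the right are > 9.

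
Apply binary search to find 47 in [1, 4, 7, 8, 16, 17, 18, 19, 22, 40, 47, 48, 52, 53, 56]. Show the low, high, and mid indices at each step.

Binary search for 47 in [1, 4, 7, 8, 16, 17, 18, 19, 22, 40, 47, 48, 52, 53, 56]:

lo=0, hi=14, mid=7, arr[mid]=19 -> 19 < 47, search right half
lo=8, hi=14, mid=11, arr[mid]=48 -> 48 > 47, search left half
lo=8, hi=10, mid=9, arr[mid]=40 -> 40 < 47, search right half
lo=10, hi=10, mid=10, arr[mid]=47 -> Found target at index 10!

Binary search finds 47 at index 10 after 4 comparisons. The search repeatedly halves the search space by comparing with the middle element.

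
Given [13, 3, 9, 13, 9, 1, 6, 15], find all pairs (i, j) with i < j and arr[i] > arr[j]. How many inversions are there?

Finding inversions in [13, 3, 9, 13, 9, 1, 6, 15]:

(0, 1): arr[0]=13 > arr[1]=3
(0, 2): arr[0]=13 > arr[2]=9
(0, 4): arr[0]=13 > arr[4]=9
(0, 5): arr[0]=13 > arr[5]=1
(0, 6): arr[0]=13 > arr[6]=6
(1, 5): arr[1]=3 > arr[5]=1
(2, 5): arr[2]=9 > arr[5]=1
(2, 6): arr[2]=9 > arr[6]=6
(3, 4): arr[3]=13 > arr[4]=9
(3, 5): arr[3]=13 > arr[5]=1
(3, 6): arr[3]=13 > arr[6]=6
(4, 5): arr[4]=9 > arr[5]=1
(4, 6): arr[4]=9 > arr[6]=6

Total inversions: 13

The array has 13 inversion(s): (0,1), (0,2), (0,4), (0,5), (0,6), (1,5), (2,5), (2,6), (3,4), (3,5), (3,6), (4,5), (4,6). Each pair (i,j) satisfies i < j and arr[i] > arr[j].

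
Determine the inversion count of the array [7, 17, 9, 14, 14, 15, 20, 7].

Finding inversions in [7, 17, 9, 14, 14, 15, 20, 7]:

(1, 2): arr[1]=17 > arr[2]=9
(1, 3): arr[1]=17 > arr[3]=14
(1, 4): arr[1]=17 > arr[4]=14
(1, 5): arr[1]=17 > arr[5]=15
(1, 7): arr[1]=17 > arr[7]=7
(2, 7): arr[2]=9 > arr[7]=7
(3, 7): arr[3]=14 > arr[7]=7
(4, 7): arr[4]=14 > arr[7]=7
(5, 7): arr[5]=15 > arr[7]=7
(6, 7): arr[6]=20 > arr[7]=7

Total inversions: 10

The array has 10 inversion(s): (1,2), (1,3), (1,4), (1,5), (1,7), (2,7), (3,7), (4,7), (5,7), (6,7). Each pair (i,j) satisfies i < j and arr[i] > arr[j].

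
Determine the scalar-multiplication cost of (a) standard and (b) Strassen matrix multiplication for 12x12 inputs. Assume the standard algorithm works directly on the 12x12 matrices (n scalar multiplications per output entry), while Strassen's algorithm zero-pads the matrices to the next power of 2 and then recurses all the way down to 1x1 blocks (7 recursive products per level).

Matrix multiplication for 12x12 matrices:

Strassen's algorithm requires power-of-2 dimensions. Pad 12x12 to 16x16 (next power of 2).

Standard algorithm: 12^3 = 1728 multiplications
Strassen's algorithm: 7^(log2(16)) = 7^4 = 2401 multiplications
Difference: 1728 - 2401 = -673 (Strassen uses MORE here due to padding overhead — for small or just-over-power-of-2 n, padding can outweigh the per-level savings)

Standard: 1728 multiplications (12^3). Strassen: 2401 multiplications (7^4, after padding to 16x16). Strassen reduces 8 recursive multiplications to 7 at each level.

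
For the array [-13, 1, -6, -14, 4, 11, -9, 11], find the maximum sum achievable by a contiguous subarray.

Using Kadane's algorithm on [-13, 1, -6, -14, 4, 11, -9, 11]:

Scanning through the array:
Position 1 (value 1): max_ending_here = 1, max_so_far = 1
Position 2 (value -6): max_ending_here = -5, max_so_far = 1
Position 3 (value -14): max_ending_here = -14, max_so_far = 1
Position 4 (value 4): max_ending_here = 4, max_so_far = 4
Position 5 (value 11): max_ending_here = 15, max_so_far = 15
Position 6 (value -9): max_ending_here = 6, max_so_far = 15
Position 7 (value 11): max_ending_here = 17, max_so_far = 17

Maximum subarray: [4, 11, -9, 11]
Maximum sum: 17

The maximum subarray is [4, 11, -9, 11] with sum 17. This subarray runs from index 4 to index 7.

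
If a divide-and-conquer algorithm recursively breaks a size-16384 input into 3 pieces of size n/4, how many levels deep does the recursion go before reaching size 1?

For divide and conquer with division factor 4:

Problem sizes at each level:
Level 0: 16384
Level 1: 4096
Level 2: 1024
Level 3: 256
Level 4: 64
Level 5: 16
Level 6: 4
Level 7: 1

The root is level 0 and the size-1 base case is level 7 (the tree spans levels 0 through 7, i.e. 8 levels counting the root), so the depth is the number of divisions: log_4(16384) = 7

The recursion tree depth is log_4(16384) = 7. At each level, the problem size is divided by 4, so it takes 7 divisions to reduce to a base case of size 1. The algorithm makes 3 recursive calls at each level.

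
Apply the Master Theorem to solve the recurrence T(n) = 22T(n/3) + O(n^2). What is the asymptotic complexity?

Master Theorem for T(n) = 22T(n/3) + O(n^2):

a = 22, b = 3, c = 2
log_b(a) = log_3(22) = 2.8136

Case 1: c = 2 < log_3(22) = 2.8136
T(n) = O(n^(log_3 22))

For T(n) = 22T(n/3) + O(n^2): log_3(22) = 2.8136. This is Case 1 of the Master Theorem (c < log_b(a), work dominated by leaves), giving O(n^(log_3 22)).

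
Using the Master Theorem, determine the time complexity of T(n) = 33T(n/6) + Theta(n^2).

Master Theorem for T(n) = 33T(n/6) + O(n^2):

a = 33, b = 6, c = 2
log_b(a) = log_6(33) = 1.9514

Case 3: c = 2 > log_6(33) = 1.9514
T(n) = O(n^2) = O(n^2)

For T(n) = 33T(n/6) + O(n^2): log_6(33) = 1.9514. This is Case 3 of the Master Theorem (c > log_b(a), work dominated by root), giving O(n^2).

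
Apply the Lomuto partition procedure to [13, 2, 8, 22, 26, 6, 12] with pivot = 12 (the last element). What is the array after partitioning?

Lomuto partition with pivot = 12:

Initial array: [13, 2, 8, 22, 26, 6, 12]

arr[0]=13 > 12: no swap
arr[1]=2 <= 12: swap with position 0, array becomes [2, 13, 8, 22, 26, 6, 12]
arr[2]=8 <= 12: swap with position 1, array becomes [2, 8, 13, 22, 26, 6, 12]
arr[3]=22 > 12: no swap
arr[4]=26 > 12: no swap
arr[5]=6 <= 12: swap with position 2, array becomes [2, 8, 6, 22, 26, 13, 12]

Place pivot at position 3: [2, 8, 6, 12, 26, 13, 22]
Pivot position: 3

After partitioning with pivot 12, the array becomes [2, 8, 6, 12, 26, 13, 22]. The pivot is placed at index 3. All elements to the left of the pivot are <= 12, and all elements to the right are > 12.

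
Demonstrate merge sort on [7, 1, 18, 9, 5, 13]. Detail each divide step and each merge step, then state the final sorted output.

Merge sort trace:

Split: [7, 1, 18, 9, 5, 13] -> [7, 1, 18] and [9, 5, 13]
  Split: [7, 1, 18] -> [7] and [1, 18]
    Split: [1, 18] -> [1] and [18]
    Merge: [1] + [18] -> [1, 18]
  Merge: [7] + [1, 18] -> [1, 7, 18]
  Split: [9, 5, 13] -> [9] and [5, 13]
    Split: [5, 13] -> [5] and [13]
    Merge: [5] + [13] -> [5, 13]
  Merge: [9] + [5, 13] -> [5, 9, 13]
Merge: [1, 7, 18] + [5, 9, 13] -> [1, 5, 7, 9, 13, 18]

Final sorted array: [1, 5, 7, 9, 13, 18]

The merge sort proceeds by recursively splitting the array and merging sorted halves.
After all merges, the sorted array is [1, 5, 7, 9, 13, 18].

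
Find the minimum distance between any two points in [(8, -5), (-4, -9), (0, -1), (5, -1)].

Computing all pairwise distances among 4 points:

d((8, -5), (-4, -9)) = 12.6491
d((8, -5), (0, -1)) = 8.9443
d((8, -5), (5, -1)) = 5.0 <-- minimum
d((-4, -9), (0, -1)) = 8.9443
d((-4, -9), (5, -1)) = 12.0416
d((0, -1), (5, -1)) = 5.0 <-- minimum

Minimum distance: 5.0 (tie among 2 pairs: (8, -5) and (5, -1); (0, -1) and (5, -1))

The minimum Euclidean distance is 5.0. There is a tie: 2 pairs achieve this minimum — (8, -5) and (5, -1); (0, -1) and (5, -1). Any of these is a valid closest pair. For 4 points, brute-force pairwise comparison is shown above. For large n, the divide-and-conquer algorithm (sort by x, recurse on halves, check the dividing strip) achieves O(n log n).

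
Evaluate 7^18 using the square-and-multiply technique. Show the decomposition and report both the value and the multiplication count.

Computing 7^18 by squaring (build up from 7^1; each line after the first costs one multiplication):

7^1 = 7
7^2 = (7^1)^2 = 7^2 = 49
7^4 = (7^2)^2 = 49^2 = 2401
7^8 = (7^4)^2 = 2401^2 = 5764801
7^9 = 7 * 7^8 = 7 * 5764801 = 40353607
7^18 = (7^9)^2 = 40353607^2 = 1628413597910449

Result: 1628413597910449
Multiplications needed: 5 (5 lines after 7^1)

7^18 = 1628413597910449. Using exponentiation by squaring, this requires 5 multiplications. The key idea: if the exponent is even, square the half-power; if odd, multiply by the base once.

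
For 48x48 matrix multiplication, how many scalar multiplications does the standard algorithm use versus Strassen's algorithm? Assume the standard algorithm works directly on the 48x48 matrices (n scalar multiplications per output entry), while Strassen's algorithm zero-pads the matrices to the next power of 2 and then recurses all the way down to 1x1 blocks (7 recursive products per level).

Matrix multiplication for 48x48 matrices:

Strassen's algorithm requires power-of-2 dimensions. Pad 48x48 to 64x64 (next power of 2).

Standard algorithm: 48^3 = 110592 multiplications
Strassen's algorithm: 7^(log2(64)) = 7^6 = 117649 multiplications
Difference: 110592 - 117649 = -7057 (Strassen uses MORE here due to padding overhead — for small or just-over-power-of-2 n, padding can outweigh the per-level savings)

Standard: 110592 multiplications (48^3). Strassen: 117649 multiplications (7^6, after padding to 64x64). Strassen reduces 8 recursive multiplications to 7 at each level.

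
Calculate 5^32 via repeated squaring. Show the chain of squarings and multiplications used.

Computing 5^32 by squaring (build up from 5^1; each line after the first costs one multiplication):

5^1 = 5
5^2 = (5^1)^2 = 5^2 = 25
5^4 = (5^2)^2 = 25^2 = 625
5^8 = (5^4)^2 = 625^2 = 390625
5^16 = (5^8)^2 = 390625^2 = 152587890625
5^32 = (5^16)^2 = 152587890625^2 = 23283064365386962890625

Result: 23283064365386962890625
Multiplications needed: 5 (5 lines after 5^1)

5^32 = 23283064365386962890625. Using exponentiation by squaring, this requires 5 multiplications. The key idea: if the exponent is even, square the half-power; if odd, multiply by the base once.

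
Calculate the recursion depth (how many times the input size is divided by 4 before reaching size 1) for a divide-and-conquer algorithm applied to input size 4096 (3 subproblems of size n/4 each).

For divide and conquer with division factor 4:

Problem sizes at each level:
Level 0: 4096
Level 1: 1024
Level 2: 256
Level 3: 64
Level 4: 16
Level 5: 4
Level 6: 1

The root is level 0 and the size-1 base case is level 6 (the tree spans levels 0 through 6, i.e. 7 levels counting the root), so the depth is the number of divisions: log_4(4096) = 6

The recursion tree depth is log_4(4096) = 6. At each level, the problem size is divided by 4, so it takes 6 divisions to reduce to a base case of size 1. The algorithm makes 3 recursive calls at each level.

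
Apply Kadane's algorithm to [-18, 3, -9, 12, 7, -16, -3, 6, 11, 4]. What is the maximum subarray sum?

Using Kadane's algorithm on [-18, 3, -9, 12, 7, -16, -3, 6, 11, 4]:

Scanning through the array:
Position 1 (value 3): max_ending_here = 3, max_so_far = 3
Position 2 (value -9): max_ending_here = -6, max_so_far = 3
Position 3 (value 12): max_ending_here = 12, max_so_far = 12
Position 4 (value 7): max_ending_here = 19, max_so_far = 19
Position 5 (value -16): max_ending_here = 3, max_so_far = 19
Position 6 (value -3): max_ending_here = 0, max_so_far = 19
Position 7 (value 6): max_ending_here = 6, max_so_far = 19
Position 8 (value 11): max_ending_here = 17, max_so_far = 19
Position 9 (value 4): max_ending_here = 21, max_so_far = 21

Maximum subarray: [12, 7, -16, -3, 6, 11, 4]
Maximum sum: 21

The maximum subarray is [12, 7, -16, -3, 6, 11, 4] with sum 21. This subarray runs from index 3 to index 9.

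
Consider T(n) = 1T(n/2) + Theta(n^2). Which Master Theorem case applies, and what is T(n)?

Master Theorem for T(n) = 1T(n/2) + O(n^2):

a = 1, b = 2, c = 2
log_b(a) = log_2(1) = 0.0000

Case 3: c = 2 > log_2(1) = 0.0000
T(n) = O(n^2) = O(n^2)

For T(n) = 1T(n/2) + O(n^2): log_2(1) = 0.0000. This is Case 3 of the Master Theorem (c > log_b(a), work dominated by root), giving O(n^2).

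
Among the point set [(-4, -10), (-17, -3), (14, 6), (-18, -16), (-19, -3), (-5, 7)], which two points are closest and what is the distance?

Computing all pairwise distances among 6 points:

d((-4, -10), (-17, -3)) = 14.7648
d((-4, -10), (14, 6)) = 24.0832
d((-4, -10), (-18, -16)) = 15.2315
d((-4, -10), (-19, -3)) = 16.5529
d((-4, -10), (-5, 7)) = 17.0294
d((-17, -3), (14, 6)) = 32.28
d((-17, -3), (-18, -16)) = 13.0384
d((-17, -3), (-19, -3)) = 2.0 <-- minimum
d((-17, -3), (-5, 7)) = 15.6205
d((14, 6), (-18, -16)) = 38.833
d((14, 6), (-19, -3)) = 34.2053
d((14, 6), (-5, 7)) = 19.0263
d((-18, -16), (-19, -3)) = 13.0384
d((-18, -16), (-5, 7)) = 26.4197
d((-19, -3), (-5, 7)) = 17.2047

Closest pair: (-17, -3) and (-19, -3) with distance 2.0

The closest pair is (-17, -3) and (-19, -3) with Euclidean distance 2.0. For 6 points, brute-force pairwise comparison is shown above. For large n, the divide-and-conquer algorithm (sort by x, recurse on halves, check the dividing strip) achieves O(n log n).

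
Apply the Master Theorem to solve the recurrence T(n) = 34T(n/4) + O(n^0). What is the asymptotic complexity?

Master Theorem for T(n) = 34T(n/4) + O(n^0):

a = 34, b = 4, c = 0
log_b(a) = log_4(34) = 2.5437

Case 1: c = 0 < log_4(34) = 2.5437
T(n) = O(n^(log_4 34))

For T(n) = 34T(n/4) + O(n^0): log_4(34) = 2.5437. This is Case 1 of the Master Theorem (c < log_b(a), work dominated by leaves), giving O(n^(log_4 34)).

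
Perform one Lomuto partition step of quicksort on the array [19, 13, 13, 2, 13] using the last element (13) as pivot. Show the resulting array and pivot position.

Lomuto partition with pivot = 13:

Initial array: [19, 13, 13, 2, 13]

arr[0]=19 > 13: no swap
arr[1]=13 <= 13: swap with position 0, array becomes [13, 19, 13, 2, 13]
arr[2]=13 <= 13: swap with position 1, array becomes [13, 13, 19, 2, 13]
arr[3]=2 <= 13: swap with position 2, array becomes [13, 13, 2, 19, 13]

Place pivot at position 3: [13, 13, 2, 13, 19]
Pivot position: 3

After partitioning with pivot 13, the array becomes [13, 13, 2, 13, 19]. The pivot is placed at index 3. All elements to the left of the pivot are <= 13, and all elements to the right are > 13.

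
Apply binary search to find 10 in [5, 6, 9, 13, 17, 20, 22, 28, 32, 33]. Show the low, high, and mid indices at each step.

Binary search for 10 in [5, 6, 9, 13, 17, 20, 22, 28, 32, 33]:

lo=0, hi=9, mid=4, arr[mid]=17 -> 17 > 10, search left half
lo=0, hi=3, mid=1, arr[mid]=6 -> 6 < 10, search right half
lo=2, hi=3, mid=2, arr[mid]=9 -> 9 < 10, search right half
lo=3, hi=3, mid=3, arr[mid]=13 -> 13 > 10, search left half
lo=3 > hi=2, target 10 not found

Binary search determines that 10 is not in the array after 4 comparisons. The search space was exhausted without finding the target.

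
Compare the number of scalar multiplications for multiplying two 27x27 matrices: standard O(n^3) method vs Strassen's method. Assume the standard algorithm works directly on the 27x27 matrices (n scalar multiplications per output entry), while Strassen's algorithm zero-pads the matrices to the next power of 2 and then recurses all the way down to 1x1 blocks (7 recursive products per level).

Matrix multiplication for 27x27 matrices:

Strassen's algorithm requires power-of-2 dimensions. Pad 27x27 to 32x32 (next power of 2).

Standard algorithm: 27^3 = 19683 multiplications
Strassen's algorithm: 7^(log2(32)) = 7^5 = 16807 multiplications
Savings: 19683 - 16807 = 2876 multiplications

Standard: 19683 multiplications (27^3). Strassen: 16807 multiplications (7^5, after padding to 32x32). Strassen reduces 8 recursive multiplications to 7 at each level.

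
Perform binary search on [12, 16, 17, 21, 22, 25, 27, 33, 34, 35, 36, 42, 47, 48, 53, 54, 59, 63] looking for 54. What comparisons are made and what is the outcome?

Binary search for 54 in [12, 16, 17, 21, 22, 25, 27, 33, 34, 35, 36, 42, 47, 48, 53, 54, 59, 63]:

lo=0, hi=17, mid=8, arr[mid]=34 -> 34 < 54, search right half
lo=9, hi=17, mid=13, arr[mid]=48 -> 48 < 54, search right half
lo=14, hi=17, mid=15, arr[mid]=54 -> Found target at index 15!

Binary search finds 54 at index 15 after 3 comparisons. The search repeatedly halves the search space by comparing with the middle element.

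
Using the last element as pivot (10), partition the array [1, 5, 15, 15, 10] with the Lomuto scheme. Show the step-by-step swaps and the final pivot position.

Lomuto partition with pivot = 10:

Initial array: [1, 5, 15, 15, 10]

arr[0]=1 <= 10: swap with position 0, array becomes [1, 5, 15, 15, 10]
arr[1]=5 <= 10: swap with position 1, array becomes [1, 5, 15, 15, 10]
arr[2]=15 > 10: no swap
arr[3]=15 > 10: no swap

Place pivot at position 2: [1, 5, 10, 15, 15]
Pivot position: 2

After partitioning with pivot 10, the array becomes [1, 5, 10, 15, 15]. The pivot is placed at index 2. All elements to the left of the pivot are <= 10, and all elements to the right are > 10.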